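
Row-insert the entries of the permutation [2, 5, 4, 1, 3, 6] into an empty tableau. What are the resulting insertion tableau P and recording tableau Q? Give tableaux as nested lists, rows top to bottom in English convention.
P = [[1, 3, 6], [2, 4], [5]], Q = [[1, 2, 6], [3, 5], [4]]

Insert each entry of the permutation into P by Schensted row insertion, recording in Q the position of each new cell.

After inserting 2: P = [[2]].
After inserting 5: P = [[2, 5]].
After inserting 4: P = [[2, 4], [5]].
After inserting 1: P = [[1, 4], [2], [5]].
After inserting 3: P = [[1, 3], [2, 4], [5]].
After inserting 6: P = [[1, 3, 6], [2, 4], [5]].

So P = [[1, 3, 6], [2, 4], [5]], Q = [[1, 2, 6], [3, 5], [4]].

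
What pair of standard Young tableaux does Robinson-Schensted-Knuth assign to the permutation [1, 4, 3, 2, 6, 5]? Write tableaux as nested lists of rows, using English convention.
P = [[1, 2, 5], [3, 6], [4]], Q = [[1, 2, 5], [3, 6], [4]]

Insert each entry of the permutation into P by Schensted row insertion, recording in Q the position of each new cell.

Insert 1: appended to row 1. P = [[1]], Q = [[1]].
Insert 4: appended to row 1. P = [[1, 4]], Q = [[1, 2]].
Insert 3: 3 bumps 4 from row 1; 4 starts row 2. P = [[1, 3], [4]], Q = [[1, 2], [3]].
Insert 2: 2 bumps 3 from row 1; 3 bumps 4 from row 2; 4 starts row 3. P = [[1, 2], [3], [4]], Q = [[1, 2], [3], [4]].
Insert 6: appended to row 1. P = [[1, 2, 6], [3], [4]], Q = [[1, 2, 5], [3], [4]].
Insert 5: 5 bumps 6 from row 1; 6 appends to row 2. P = [[1, 2, 5], [3, 6], [4]], Q = [[1, 2, 5], [3, 6], [4]].

So P = [[1, 2, 5], [3, 6], [4]], Q = [[1, 2, 5], [3, 6], [4]].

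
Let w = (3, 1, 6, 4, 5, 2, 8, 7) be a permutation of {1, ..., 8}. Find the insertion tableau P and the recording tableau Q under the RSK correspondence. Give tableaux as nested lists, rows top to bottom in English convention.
P = [[1, 2, 5, 7], [3, 4, 8], [6]], Q = [[1, 3, 5, 7], [2, 4, 8], [6]]

Insert each entry of the permutation into P by Schensted row insertion, recording in Q the position of each new cell.

Insert 3: appended to row 1. P = [[3]].
Insert 1: 1 bumps 3 from row 1; 3 starts row 2. P = [[1], [3]].
Insert 6: appended to row 1. P = [[1, 6], [3]].
Insert 4: 4 bumps 6 from row 1; 6 appends to row 2. P = [[1, 4], [3, 6]].
Insert 5: appended to row 1. P = [[1, 4, 5], [3, 6]].
Insert 2: 2 bumps 4 from row 1; 4 bumps 6 from row 2; 6 starts row 3. P = [[1, 2, 5], [3, 4], [6]].
Insert 8: appended to row 1. P = [[1, 2, 5, 8], [3, 4], [6]].
Insert 7: 7 bumps 8 from row 1; 8 appends to row 2. P = [[1, 2, 5, 7], [3, 4, 8], [6]].

So P = [[1, 2, 5, 7], [3, 4, 8], [6]], Q = [[1, 3, 5, 7], [2, 4, 8], [6]].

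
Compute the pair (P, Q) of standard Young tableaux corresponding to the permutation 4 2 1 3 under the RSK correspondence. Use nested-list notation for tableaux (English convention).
P = [[1, 3], [2], [4]], Q = [[1, 4], [2], [3]]

Insert each entry of the permutation into P by Schensted row insertion, recording in Q the position of each new cell.

Insert 4: appended to row 1. P = [[4]].
Insert 2: 2 bumps 4 from row 1; 4 starts row 2. P = [[2], [4]].
Insert 1: 1 bumps 2 from row 1; 2 bumps 4 from row 2; 4 starts row 3. P = [[1], [2], [4]].
Insert 3: appended to row 1. P = [[1, 3], [2], [4]].

So P = [[1, 3], [2], [4]], Q = [[1, 4], [2], [3]].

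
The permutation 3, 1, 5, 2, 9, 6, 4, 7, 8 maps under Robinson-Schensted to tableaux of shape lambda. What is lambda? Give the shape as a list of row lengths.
Row-insert each entry into an empty tableau.

After inserting 3: P = [[3]].
After inserting 1: P = [[1], [3]].
After inserting 5: P = [[1, 5], [3]].
After inserting 2: P = [[1, 2], [3, 5]].
After inserting 9: P = [[1, 2, 9], [3, 5]].
After inserting 6: P = [[1, 2, 6], [3, 5, 9]].
After inserting 4: P = [[1, 2, 4], [3, 5, 6], [9]].
After inserting 7: P = [[1, 2, 4, 7], [3, 5, 6], [9]].
After inserting 8: P = [[1, 2, 4, 7, 8], [3, 5, 6], [9]].

The final insertion tableau P = [[1, 2, 4, 7, 8], [3, 5, 6], [9]] has shape [5, 3, 1].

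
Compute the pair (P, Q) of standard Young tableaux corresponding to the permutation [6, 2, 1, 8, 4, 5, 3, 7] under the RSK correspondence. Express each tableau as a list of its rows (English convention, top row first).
Insert each entry of the permutation into P by Schensted row insertion, recording in Q the position of each new cell.

Insert 6: appended to row 1. P = [[6]], Q = [[1]].
Insert 2: 2 bumps 6 from row 1; 6 starts row 2. P = [[2], [6]], Q = [[1], [2]].
Insert 1: 1 bumps 2 from row 1; 2 bumps 6 from row 2; 6 starts row 3. P = [[1], [2], [6]], Q = [[1], [2], [3]].
Insert 8: appended to row 1. P = [[1, 8], [2], [6]], Q = [[1, 4], [2], [3]].
Insert 4: 4 bumps 8 from row 1; 8 appends to row 2. P = [[1, 4], [2, 8], [6]], Q = [[1, 4], [2, 5], [3]].
Insert 5: appended to row 1. P = [[1, 4, 5], [2, 8], [6]], Q = [[1, 4, 6], [2, 5], [3]].
Insert 3: 3 bumps 4 from row 1; 4 bumps 8 from row 2; 8 appends to row 3. P = [[1, 3, 5], [2, 4], [6, 8]], Q = [[1, 4, 6], [2, 5], [3, 7]].
Insert 7: appended to row 1. P = [[1, 3, 5, 7], [2, 4], [6, 8]], Q = [[1, 4, 6, 8], [2, 5], [3, 7]].

So P = [[1, 3, 5, 7], [2, 4], [6, 8]], Q = [[1, 4, 6, 8], [2, 5], [3, 7]].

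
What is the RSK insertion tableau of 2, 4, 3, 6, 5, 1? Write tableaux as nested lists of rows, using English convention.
After inserting 2: P = [[2]].
After inserting 4: P = [[2, 4]].
After inserting 3: P = [[2, 3], [4]].
After inserting 6: P = [[2, 3, 6], [4]].
After inserting 5: P = [[2, 3, 5], [4, 6]].
After inserting 1: P = [[1, 3, 5], [2, 6], [4]].

So P = [[1, 3, 5], [2, 6], [4]].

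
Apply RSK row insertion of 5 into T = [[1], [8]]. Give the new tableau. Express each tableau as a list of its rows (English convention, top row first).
5 is larger than every entry of row 1, so it is appended to row 1. The new tableau is [[1, 5], [8]].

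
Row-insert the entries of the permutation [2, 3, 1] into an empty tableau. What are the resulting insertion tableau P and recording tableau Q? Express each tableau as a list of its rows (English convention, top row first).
Insert each entry of the permutation into P by Schensted row insertion, recording in Q the position of each new cell.

Insert 2: appended to row 1. P = [[2]], Q = [[1]].
Insert 3: appended to row 1. P = [[2, 3]], Q = [[1, 2]].
Insert 1: 1 bumps 2 from row 1; 2 starts row 2. P = [[1, 3], [2]], Q = [[1, 2], [3]].

So P = [[1, 3], [2]], Q = [[1, 2], [3]].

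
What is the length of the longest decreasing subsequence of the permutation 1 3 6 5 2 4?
3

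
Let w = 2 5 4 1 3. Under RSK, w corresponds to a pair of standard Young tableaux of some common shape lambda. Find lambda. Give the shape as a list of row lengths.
Row-insert each entry into an empty tableau.

After inserting 2: P = [[2]].
After inserting 5: P = [[2, 5]].
After inserting 4: P = [[2, 4], [5]].
After inserting 1: P = [[1, 4], [2], [5]].
After inserting 3: P = [[1, 3], [2, 4], [5]].

The final insertion tableau P = [[1, 3], [2, 4], [5]] has shape [2, 2, 1].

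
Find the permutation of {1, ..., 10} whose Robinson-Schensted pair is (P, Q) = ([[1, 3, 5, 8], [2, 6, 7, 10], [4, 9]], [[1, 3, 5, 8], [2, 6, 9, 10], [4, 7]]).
Reverse the RSK construction: for i from n down to 1, find the cell of Q containing i, remove the entry at that cell from P, and reverse-bump it up through P; the value ejected from row 1 is w(i).

Step i=10: Q has 10 at row 2, column 4; remove 10 from row 2 of P and reverse-bump: 10 enters row 1 and ejects 8. So w(10) = 8. P is now [[1, 3, 5, 10], [2, 6, 7], [4, 9]].
Step i=9: Q has 9 at row 2, column 3; remove 7 from row 2 of P and reverse-bump: 7 enters row 1 and ejects 5. So w(9) = 5. P is now [[1, 3, 7, 10], [2, 6], [4, 9]].
Step i=8: Q has 8 at row 1, column 4; remove that cell from P, ejecting 10. So w(8) = 10. P is now [[1, 3, 7], [2, 6], [4, 9]].
Step i=7: Q has 7 at row 3, column 2; remove 9 from row 3 of P and reverse-bump: 9 enters row 2 and ejects 6; 6 enters row 1 and ejects 3. So w(7) = 3. P is now [[1, 6, 7], [2, 9], [4]].
Step i=6: Q has 6 at row 2, column 2; remove 9 from row 2 of P and reverse-bump: 9 enters row 1 and ejects 7. So w(6) = 7. P is now [[1, 6, 9], [2], [4]].
Step i=5: Q has 5 at row 1, column 3; remove that cell from P, ejecting 9. So w(5) = 9. P is now [[1, 6], [2], [4]].
Step i=4: Q has 4 at row 3, column 1; remove 4 from row 3 of P and reverse-bump: 4 enters row 2 and ejects 2; 2 enters row 1 and ejects 1. So w(4) = 1. P is now [[2, 6], [4]].
Step i=3: Q has 3 at row 1, column 2; remove that cell from P, ejecting 6. So w(3) = 6. P is now [[2], [4]].
Step i=2: Q has 2 at row 2, column 1; remove 4 from row 2 of P and reverse-bump: 4 enters row 1 and ejects 2. So w(2) = 2. P is now [[4]].
Step i=1: Q has 1 at row 1, column 1; remove that cell from P, ejecting 4. So w(1) = 4. P is now [].

So w = 4 2 6 1 9 7 3 10 5 8.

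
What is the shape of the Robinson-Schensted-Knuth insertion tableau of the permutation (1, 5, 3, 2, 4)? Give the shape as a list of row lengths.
[3, 1, 1]

Row-insert each entry into an empty tableau.

After inserting 1: P = [[1]].
After inserting 5: P = [[1, 5]].
After inserting 3: P = [[1, 3], [5]].
After inserting 2: P = [[1, 2], [3], [5]].
After inserting 4: P = [[1, 2, 4], [3], [5]].

The final insertion tableau P = [[1, 2, 4], [3], [5]] has shape [3, 1, 1].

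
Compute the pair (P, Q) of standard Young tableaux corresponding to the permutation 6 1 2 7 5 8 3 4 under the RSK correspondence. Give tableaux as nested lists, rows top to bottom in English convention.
P = [[1, 2, 3, 4], [5, 7, 8], [6]], Q = [[1, 3, 4, 6], [2, 5, 8], [7]]

Insert each entry of the permutation into P by Schensted row insertion, recording in Q the position of each new cell.

Insert 6: appended to row 1. P = [[6]].
Insert 1: 1 bumps 6 from row 1; 6 starts row 2. P = [[1], [6]].
Insert 2: appended to row 1. P = [[1, 2], [6]].
Insert 7: appended to row 1. P = [[1, 2, 7], [6]].
Insert 5: 5 bumps 7 from row 1; 7 appends to row 2. P = [[1, 2, 5], [6, 7]].
Insert 8: appended to row 1. P = [[1, 2, 5, 8], [6, 7]].
Insert 3: 3 bumps 5 from row 1; 5 bumps 6 from row 2; 6 starts row 3. P = [[1, 2, 3, 8], [5, 7], [6]].
Insert 4: 4 bumps 8 from row 1; 8 appends to row 2. P = [[1, 2, 3, 4], [5, 7, 8], [6]].

So P = [[1, 2, 3, 4], [5, 7, 8], [6]], Q = [[1, 3, 4, 6], [2, 5, 8], [7]].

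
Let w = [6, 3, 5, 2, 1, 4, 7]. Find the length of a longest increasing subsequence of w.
3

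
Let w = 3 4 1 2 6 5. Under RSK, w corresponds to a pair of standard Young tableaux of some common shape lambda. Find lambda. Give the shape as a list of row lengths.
[3, 3]

Row-insert each entry into an empty tableau.

After inserting 3: P = [[3]].
After inserting 4: P = [[3, 4]].
After inserting 1: P = [[1, 4], [3]].
After inserting 2: P = [[1, 2], [3, 4]].
After inserting 6: P = [[1, 2, 6], [3, 4]].
After inserting 5: P = [[1, 2, 5], [3, 4, 6]].

The final insertion tableau P = [[1, 2, 5], [3, 4, 6]] has shape [3, 3].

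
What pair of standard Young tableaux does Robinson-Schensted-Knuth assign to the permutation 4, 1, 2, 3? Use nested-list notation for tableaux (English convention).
P = [[1, 2, 3], [4]], Q = [[1, 3, 4], [2]]

Insert each entry of the permutation into P by Schensted row insertion, recording in Q the position of each new cell.

After inserting 4: P = [[4]].
After inserting 1: P = [[1], [4]].
After inserting 2: P = [[1, 2], [4]].
After inserting 3: P = [[1, 2, 3], [4]].

So P = [[1, 2, 3], [4]], Q = [[1, 3, 4], [2]].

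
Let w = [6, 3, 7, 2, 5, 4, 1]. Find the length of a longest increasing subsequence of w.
2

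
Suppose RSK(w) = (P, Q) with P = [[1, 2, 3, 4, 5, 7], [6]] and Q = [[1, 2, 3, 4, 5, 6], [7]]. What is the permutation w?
Reverse RSK: for i = n, n-1, ..., 1, locate i in Q, remove the corresponding corner cell from P, and reverse-bump its entry up through P; the value ejected from row 1 is w(i).

So w = 1 2 3 4 6 7 5.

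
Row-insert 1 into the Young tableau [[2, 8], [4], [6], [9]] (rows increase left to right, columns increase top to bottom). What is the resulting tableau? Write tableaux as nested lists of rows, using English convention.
[[1, 8], [2], [4], [6], [9]]

In row 1, 1 replaces 2 (the leftmost entry greater than 1); 2 is bumped to row 2. In row 2, 2 replaces 4 (the leftmost entry greater than 2); 4 is bumped to row 3. In row 3, 4 replaces 6 (the leftmost entry greater than 4); 6 is bumped to row 4. In row 4, 6 replaces 9 (the leftmost entry greater than 6); 9 is bumped to row 5. 9 starts a new row 5. The new tableau is [[1, 8], [2], [4], [6], [9]].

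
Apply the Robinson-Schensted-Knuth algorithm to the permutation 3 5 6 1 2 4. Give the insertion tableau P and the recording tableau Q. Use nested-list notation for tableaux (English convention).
Insert each entry of the permutation into P by Schensted row insertion, recording in Q the position of each new cell.

After inserting 3: P = [[3]].
After inserting 5: P = [[3, 5]].
After inserting 6: P = [[3, 5, 6]].
After inserting 1: P = [[1, 5, 6], [3]].
After inserting 2: P = [[1, 2, 6], [3, 5]].
After inserting 4: P = [[1, 2, 4], [3, 5, 6]].

So P = [[1, 2, 4], [3, 5, 6]], Q = [[1, 2, 3], [4, 5, 6]].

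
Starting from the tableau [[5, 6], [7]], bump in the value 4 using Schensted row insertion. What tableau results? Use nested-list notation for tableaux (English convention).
In row 1, 4 replaces 5 (the leftmost entry greater than 4); 5 is bumped to row 2. In row 2, 5 replaces 7 (the leftmost entry greater than 5); 7 is bumped to row 3. 7 starts a new row 3. The new tableau is [[4, 6], [5], [7]].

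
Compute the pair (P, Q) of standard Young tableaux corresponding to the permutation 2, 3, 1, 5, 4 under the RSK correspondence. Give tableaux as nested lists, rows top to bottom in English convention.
Insert each entry of the permutation into P by Schensted row insertion, recording in Q the position of each new cell.

After inserting 2: P = [[2]].
After inserting 3: P = [[2, 3]].
After inserting 1: P = [[1, 3], [2]].
After inserting 5: P = [[1, 3, 5], [2]].
After inserting 4: P = [[1, 3, 4], [2, 5]].

So P = [[1, 3, 4], [2, 5]], Q = [[1, 2, 4], [3, 5]].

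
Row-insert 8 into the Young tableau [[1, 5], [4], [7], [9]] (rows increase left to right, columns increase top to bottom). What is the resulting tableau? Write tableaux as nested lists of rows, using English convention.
[[1, 5, 8], [4], [7], [9]]

8 is larger than every entry of row 1, so it is appended to row 1. The new tableau is [[1, 5, 8], [4], [7], [9]].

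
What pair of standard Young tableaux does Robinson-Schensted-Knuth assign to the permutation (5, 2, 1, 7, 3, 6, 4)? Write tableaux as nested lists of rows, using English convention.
Insert each entry of the permutation into P by Schensted row insertion, recording in Q the position of each new cell.

After inserting 5: P = [[5]].
After inserting 2: P = [[2], [5]].
After inserting 1: P = [[1], [2], [5]].
After inserting 7: P = [[1, 7], [2], [5]].
After inserting 3: P = [[1, 3], [2, 7], [5]].
After inserting 6: P = [[1, 3, 6], [2, 7], [5]].
After inserting 4: P = [[1, 3, 4], [2, 6], [5, 7]].

So P = [[1, 3, 4], [2, 6], [5, 7]], Q = [[1, 4, 6], [2, 5], [3, 7]].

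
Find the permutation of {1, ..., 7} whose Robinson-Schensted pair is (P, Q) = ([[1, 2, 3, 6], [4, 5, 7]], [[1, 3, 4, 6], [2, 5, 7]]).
4 1 2 5 3 7 6

Reverse the RSK construction: for i from n down to 1, find the cell of Q containing i, remove the entry at that cell from P, and reverse-bump it up through P; the value ejected from row 1 is w(i).

Step i=7: Q has 7 at row 2, column 3; remove 7 from row 2 of P and reverse-bump: 7 enters row 1 and ejects 6. So w(7) = 6. P is now [[1, 2, 3, 7], [4, 5]].
Step i=6: Q has 6 at row 1, column 4; remove that cell from P, ejecting 7. So w(6) = 7. P is now [[1, 2, 3], [4, 5]].
Step i=5: Q has 5 at row 2, column 2; remove 5 from row 2 of P and reverse-bump: 5 enters row 1 and ejects 3. So w(5) = 3. P is now [[1, 2, 5], [4]].
Step i=4: Q has 4 at row 1, column 3; remove that cell from P, ejecting 5. So w(4) = 5. P is now [[1, 2], [4]].
Step i=3: Q has 3 at row 1, column 2; remove that cell from P, ejecting 2. So w(3) = 2. P is now [[1], [4]].
Step i=2: Q has 2 at row 2, column 1; remove 4 from row 2 of P and reverse-bump: 4 enters row 1 and ejects 1. So w(2) = 1. P is now [[4]].
Step i=1: Q has 1 at row 1, column 1; remove that cell from P, ejecting 4. So w(1) = 4. P is now [].

So w = 4 1 2 5 3 7 6.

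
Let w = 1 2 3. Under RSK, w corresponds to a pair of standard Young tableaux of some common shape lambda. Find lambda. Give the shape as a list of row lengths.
Row-insert each entry into an empty tableau.

After inserting 1: P = [[1]].
After inserting 2: P = [[1, 2]].
After inserting 3: P = [[1, 2, 3]].

The final insertion tableau P = [[1, 2, 3]] has shape [3].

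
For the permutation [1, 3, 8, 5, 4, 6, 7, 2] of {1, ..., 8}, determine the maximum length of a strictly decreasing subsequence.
4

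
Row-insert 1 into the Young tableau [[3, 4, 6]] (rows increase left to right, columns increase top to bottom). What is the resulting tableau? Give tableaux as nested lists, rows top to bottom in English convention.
[[1, 4, 6], [3]]

In row 1, 1 replaces 3 (the leftmost entry greater than 1); 3 is bumped to row 2. 3 starts a new row 2. The new tableau is [[1, 4, 6], [3]].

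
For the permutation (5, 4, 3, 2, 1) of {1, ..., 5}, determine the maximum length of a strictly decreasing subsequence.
5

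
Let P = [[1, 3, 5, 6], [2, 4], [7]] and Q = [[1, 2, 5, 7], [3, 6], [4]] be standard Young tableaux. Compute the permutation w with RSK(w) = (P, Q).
2 7 4 1 5 3 6

Reverse the RSK construction: for i from n down to 1, find the cell of Q containing i, remove the entry at that cell from P, and reverse-bump it up through P; the value ejected from row 1 is w(i).

Step i=7: Q has 7 at row 1, column 4; remove that cell from P, ejecting 6. So w(7) = 6. P is now [[1, 3, 5], [2, 4], [7]].
Step i=6: Q has 6 at row 2, column 2; remove 4 from row 2 of P and reverse-bump: 4 enters row 1 and ejects 3. So w(6) = 3. P is now [[1, 4, 5], [2], [7]].
Step i=5: Q has 5 at row 1, column 3; remove that cell from P, ejecting 5. So w(5) = 5. P is now [[1, 4], [2], [7]].
Step i=4: Q has 4 at row 3, column 1; remove 7 from row 3 of P and reverse-bump: 7 enters row 2 and ejects 2; 2 enters row 1 and ejects 1. So w(4) = 1. P is now [[2, 4], [7]].
Step i=3: Q has 3 at row 2, column 1; remove 7 from row 2 of P and reverse-bump: 7 enters row 1 and ejects 4. So w(3) = 4. P is now [[2, 7]].
Step i=2: Q has 2 at row 1, column 2; remove that cell from P, ejecting 7. So w(2) = 7. P is now [[2]].
Step i=1: Q has 1 at row 1, column 1; remove that cell from P, ejecting 2. So w(1) = 2. P is now [].

So w = 2 7 4 1 5 3 6.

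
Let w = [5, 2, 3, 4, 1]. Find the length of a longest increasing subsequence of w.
3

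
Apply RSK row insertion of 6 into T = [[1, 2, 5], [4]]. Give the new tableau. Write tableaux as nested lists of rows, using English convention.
6 is larger than every entry of row 1, so it is appended to row 1. The new tableau is [[1, 2, 5, 6], [4]].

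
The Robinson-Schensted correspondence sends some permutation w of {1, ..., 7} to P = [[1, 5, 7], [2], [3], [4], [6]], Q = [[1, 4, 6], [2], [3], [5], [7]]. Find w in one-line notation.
Reverse the RSK construction: for i from n down to 1, find the cell of Q containing i, remove the entry at that cell from P, and reverse-bump it up through P; the value ejected from row 1 is w(i).

Step i=7: Q has 7 at row 5, column 1; remove 6 from row 5 of P and reverse-bump: 6 enters row 4 and ejects 4; 4 enters row 3 and ejects 3; 3 enters row 2 and ejects 2; 2 enters row 1 and ejects 1. So w(7) = 1. P is now [[2, 5, 7], [3], [4], [6]].
Step i=6: Q has 6 at row 1, column 3; remove that cell from P, ejecting 7. So w(6) = 7. P is now [[2, 5], [3], [4], [6]].
Step i=5: Q has 5 at row 4, column 1; remove 6 from row 4 of P and reverse-bump: 6 enters row 3 and ejects 4; 4 enters row 2 and ejects 3; 3 enters row 1 and ejects 2. So w(5) = 2. P is now [[3, 5], [4], [6]].
Step i=4: Q has 4 at row 1, column 2; remove that cell from P, ejecting 5. So w(4) = 5. P is now [[3], [4], [6]].
Step i=3: Q has 3 at row 3, column 1; remove 6 from row 3 of P and reverse-bump: 6 enters row 2 and ejects 4; 4 enters row 1 and ejects 3. So w(3) = 3. P is now [[4], [6]].
Step i=2: Q has 2 at row 2, column 1; remove 6 from row 2 of P and reverse-bump: 6 enters row 1 and ejects 4. So w(2) = 4. P is now [[6]].
Step i=1: Q has 1 at row 1, column 1; remove that cell from P, ejecting 6. So w(1) = 6. P is now [].

So w = 6 4 3 5 2 7 1.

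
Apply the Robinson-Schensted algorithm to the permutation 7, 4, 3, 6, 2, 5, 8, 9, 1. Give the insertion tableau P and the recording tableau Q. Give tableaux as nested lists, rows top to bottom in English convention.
P = [[1, 5, 8, 9], [2, 6], [3], [4], [7]], Q = [[1, 4, 7, 8], [2, 6], [3], [5], [9]]

Insert each entry of the permutation into P by Schensted row insertion, recording in Q the position of each new cell.

Insert 7: appended to row 1. P = [[7]], Q = [[1]].
Insert 4: 4 bumps 7 from row 1; 7 starts row 2. P = [[4], [7]], Q = [[1], [2]].
Insert 3: 3 bumps 4 from row 1; 4 bumps 7 from row 2; 7 starts row 3. P = [[3], [4], [7]], Q = [[1], [2], [3]].
Insert 6: appended to row 1. P = [[3, 6], [4], [7]], Q = [[1, 4], [2], [3]].
Insert 2: 2 bumps 3 from row 1; 3 bumps 4 from row 2; 4 bumps 7 from row 3; 7 starts row 4. P = [[2, 6], [3], [4], [7]], Q = [[1, 4], [2], [3], [5]].
Insert 5: 5 bumps 6 from row 1; 6 appends to row 2. P = [[2, 5], [3, 6], [4], [7]], Q = [[1, 4], [2, 6], [3], [5]].
Insert 8: appended to row 1. P = [[2, 5, 8], [3, 6], [4], [7]], Q = [[1, 4, 7], [2, 6], [3], [5]].
Insert 9: appended to row 1. P = [[2, 5, 8, 9], [3, 6], [4], [7]], Q = [[1, 4, 7, 8], [2, 6], [3], [5]].
Insert 1: 1 bumps 2 from row 1; 2 bumps 3 from row 2; 3 bumps 4 from row 3; 4 bumps 7 from row 4; 7 starts row 5. P = [[1, 5, 8, 9], [2, 6], [3], [4], [7]], Q = [[1, 4, 7, 8], [2, 6], [3], [5], [9]].

So P = [[1, 5, 8, 9], [2, 6], [3], [4], [7]], Q = [[1, 4, 7, 8], [2, 6], [3], [5], [9]].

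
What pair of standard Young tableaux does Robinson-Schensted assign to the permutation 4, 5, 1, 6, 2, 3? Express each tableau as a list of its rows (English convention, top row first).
P = [[1, 2, 3], [4, 5, 6]], Q = [[1, 2, 4], [3, 5, 6]]

Insert each entry of the permutation into P by Schensted row insertion, recording in Q the position of each new cell.

Insert 4: appended to row 1. P = [[4]].
Insert 5: appended to row 1. P = [[4, 5]].
Insert 1: 1 bumps 4 from row 1; 4 starts row 2. P = [[1, 5], [4]].
Insert 6: appended to row 1. P = [[1, 5, 6], [4]].
Insert 2: 2 bumps 5 from row 1; 5 appends to row 2. P = [[1, 2, 6], [4, 5]].
Insert 3: 3 bumps 6 from row 1; 6 appends to row 2. P = [[1, 2, 3], [4, 5, 6]].

So P = [[1, 2, 3], [4, 5, 6]], Q = [[1, 2, 4], [3, 5, 6]].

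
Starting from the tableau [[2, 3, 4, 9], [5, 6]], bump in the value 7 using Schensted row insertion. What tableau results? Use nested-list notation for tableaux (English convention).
In row 1, 7 replaces 9 (the leftmost entry greater than 7); 9 is bumped to row 2. 9 is appended to row 2. The new tableau is [[2, 3, 4, 7], [5, 6, 9]].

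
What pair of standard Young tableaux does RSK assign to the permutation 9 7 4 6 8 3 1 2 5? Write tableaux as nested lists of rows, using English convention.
Insert each entry of the permutation into P by Schensted row insertion, recording in Q the position of each new cell.

Insert 9: appended to row 1. P = [[9]].
Insert 7: 7 bumps 9 from row 1; 9 starts row 2. P = [[7], [9]].
Insert 4: 4 bumps 7 from row 1; 7 bumps 9 from row 2; 9 starts row 3. P = [[4], [7], [9]].
Insert 6: appended to row 1. P = [[4, 6], [7], [9]].
Insert 8: appended to row 1. P = [[4, 6, 8], [7], [9]].
Insert 3: 3 bumps 4 from row 1; 4 bumps 7 from row 2; 7 bumps 9 from row 3; 9 starts row 4. P = [[3, 6, 8], [4], [7], [9]].
Insert 1: 1 bumps 3 from row 1; 3 bumps 4 from row 2; 4 bumps 7 from row 3; 7 bumps 9 from row 4; 9 starts row 5. P = [[1, 6, 8], [3], [4], [7], [9]].
Insert 2: 2 bumps 6 from row 1; 6 appends to row 2. P = [[1, 2, 8], [3, 6], [4], [7], [9]].
Insert 5: 5 bumps 8 from row 1; 8 appends to row 2. P = [[1, 2, 5], [3, 6, 8], [4], [7], [9]].

So P = [[1, 2, 5], [3, 6, 8], [4], [7], [9]], Q = [[1, 4, 5], [2, 8, 9], [3], [6], [7]].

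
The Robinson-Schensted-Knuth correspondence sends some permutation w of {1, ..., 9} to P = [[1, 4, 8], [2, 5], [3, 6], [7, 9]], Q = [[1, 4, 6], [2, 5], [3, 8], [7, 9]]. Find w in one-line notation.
7 3 2 9 6 8 1 5 4

Reverse RSK: for i = n, n-1, ..., 1, locate i in Q, remove the corresponding corner cell from P, and reverse-bump its entry up through P; the value ejected from row 1 is w(i).

So w = 7 3 2 9 6 8 1 5 4.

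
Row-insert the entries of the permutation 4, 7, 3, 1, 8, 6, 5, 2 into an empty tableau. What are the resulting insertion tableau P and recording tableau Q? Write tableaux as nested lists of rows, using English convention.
Insert each entry of the permutation into P by Schensted row insertion, recording in Q the position of each new cell.

Insert 4: appended to row 1. P = [[4]].
Insert 7: appended to row 1. P = [[4, 7]].
Insert 3: 3 bumps 4 from row 1; 4 starts row 2. P = [[3, 7], [4]].
Insert 1: 1 bumps 3 from row 1; 3 bumps 4 from row 2; 4 starts row 3. P = [[1, 7], [3], [4]].
Insert 8: appended to row 1. P = [[1, 7, 8], [3], [4]].
Insert 6: 6 bumps 7 from row 1; 7 appends to row 2. P = [[1, 6, 8], [3, 7], [4]].
Insert 5: 5 bumps 6 from row 1; 6 bumps 7 from row 2; 7 appends to row 3. P = [[1, 5, 8], [3, 6], [4, 7]].
Insert 2: 2 bumps 5 from row 1; 5 bumps 6 from row 2; 6 bumps 7 from row 3; 7 starts row 4. P = [[1, 2, 8], [3, 5], [4, 6], [7]].

So P = [[1, 2, 8], [3, 5], [4, 6], [7]], Q = [[1, 2, 5], [3, 6], [4, 7], [8]].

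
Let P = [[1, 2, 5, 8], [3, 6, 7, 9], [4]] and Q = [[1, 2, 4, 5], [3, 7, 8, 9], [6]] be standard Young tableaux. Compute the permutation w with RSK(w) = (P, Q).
Reverse the RSK construction: for i from n down to 1, find the cell of Q containing i, remove the entry at that cell from P, and reverse-bump it up through P; the value ejected from row 1 is w(i).

Step i=9: Q has 9 at row 2, column 4; remove 9 from row 2 of P and reverse-bump: 9 enters row 1 and ejects 8. So w(9) = 8. P is now [[1, 2, 5, 9], [3, 6, 7], [4]].
Step i=8: Q has 8 at row 2, column 3; remove 7 from row 2 of P and reverse-bump: 7 enters row 1 and ejects 5. So w(8) = 5. P is now [[1, 2, 7, 9], [3, 6], [4]].
Step i=7: Q has 7 at row 2, column 2; remove 6 from row 2 of P and reverse-bump: 6 enters row 1 and ejects 2. So w(7) = 2. P is now [[1, 6, 7, 9], [3], [4]].
Step i=6: Q has 6 at row 3, column 1; remove 4 from row 3 of P and reverse-bump: 4 enters row 2 and ejects 3; 3 enters row 1 and ejects 1. So w(6) = 1. P is now [[3, 6, 7, 9], [4]].
Step i=5: Q has 5 at row 1, column 4; remove that cell from P, ejecting 9. So w(5) = 9. P is now [[3, 6, 7], [4]].
Step i=4: Q has 4 at row 1, column 3; remove that cell from P, ejecting 7. So w(4) = 7. P is now [[3, 6], [4]].
Step i=3: Q has 3 at row 2, column 1; remove 4 from row 2 of P and reverse-bump: 4 enters row 1 and ejects 3. So w(3) = 3. P is now [[4, 6]].
Step i=2: Q has 2 at row 1, column 2; remove that cell from P, ejecting 6. So w(2) = 6. P is now [[4]].
Step i=1: Q has 1 at row 1, column 1; remove that cell from P, ejecting 4. So w(1) = 4. P is now [].

So w = 4 6 3 7 9 1 2 5 8.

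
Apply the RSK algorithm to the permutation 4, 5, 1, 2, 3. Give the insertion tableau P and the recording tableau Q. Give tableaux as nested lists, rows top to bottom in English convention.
P = [[1, 2, 3], [4, 5]], Q = [[1, 2, 5], [3, 4]]

Insert each entry of the permutation into P by Schensted row insertion, recording in Q the position of each new cell.

Insert 4: appended to row 1. P = [[4]], Q = [[1]].
Insert 5: appended to row 1. P = [[4, 5]], Q = [[1, 2]].
Insert 1: 1 bumps 4 from row 1; 4 starts row 2. P = [[1, 5], [4]], Q = [[1, 2], [3]].
Insert 2: 2 bumps 5 from row 1; 5 appends to row 2. P = [[1, 2], [4, 5]], Q = [[1, 2], [3, 4]].
Insert 3: appended to row 1. P = [[1, 2, 3], [4, 5]], Q = [[1, 2, 5], [3, 4]].

So P = [[1, 2, 3], [4, 5]], Q = [[1, 2, 5], [3, 4]].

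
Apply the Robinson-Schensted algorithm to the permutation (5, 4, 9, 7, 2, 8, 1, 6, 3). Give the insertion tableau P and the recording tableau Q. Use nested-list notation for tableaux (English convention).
Insert each entry of the permutation into P by Schensted row insertion, recording in Q the position of each new cell.

Insert 5: appended to row 1. P = [[5]].
Insert 4: 4 bumps 5 from row 1; 5 starts row 2. P = [[4], [5]].
Insert 9: appended to row 1. P = [[4, 9], [5]].
Insert 7: 7 bumps 9 from row 1; 9 appends to row 2. P = [[4, 7], [5, 9]].
Insert 2: 2 bumps 4 from row 1; 4 bumps 5 from row 2; 5 starts row 3. P = [[2, 7], [4, 9], [5]].
Insert 8: appended to row 1. P = [[2, 7, 8], [4, 9], [5]].
Insert 1: 1 bumps 2 from row 1; 2 bumps 4 from row 2; 4 bumps 5 from row 3; 5 starts row 4. P = [[1, 7, 8], [2, 9], [4], [5]].
Insert 6: 6 bumps 7 from row 1; 7 bumps 9 from row 2; 9 appends to row 3. P = [[1, 6, 8], [2, 7], [4, 9], [5]].
Insert 3: 3 bumps 6 from row 1; 6 bumps 7 from row 2; 7 bumps 9 from row 3; 9 appends to row 4. P = [[1, 3, 8], [2, 6], [4, 7], [5, 9]].

So P = [[1, 3, 8], [2, 6], [4, 7], [5, 9]], Q = [[1, 3, 6], [2, 4], [5, 8], [7, 9]].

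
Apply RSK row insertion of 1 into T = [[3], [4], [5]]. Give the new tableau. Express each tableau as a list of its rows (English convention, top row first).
In row 1, 1 replaces 3 (the leftmost entry greater than 1); 3 is bumped to row 2. In row 2, 3 replaces 4 (the leftmost entry greater than 3); 4 is bumped to row 3. In row 3, 4 replaces 5 (the leftmost entry greater than 4); 5 is bumped to row 4. 5 starts a new row 4. The new tableau is [[1], [3], [4], [5]].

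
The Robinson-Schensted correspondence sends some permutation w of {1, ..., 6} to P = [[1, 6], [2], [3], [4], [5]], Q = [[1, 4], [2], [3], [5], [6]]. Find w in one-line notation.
5 4 3 6 2 1

Reverse the RSK construction: for i from n down to 1, find the cell of Q containing i, remove the entry at that cell from P, and reverse-bump it up through P; the value ejected from row 1 is w(i).

Step i=6: Q has 6 at row 5, column 1; remove 5 from row 5 of P and reverse-bump: 5 enters row 4 and ejects 4; 4 enters row 3 and ejects 3; 3 enters row 2 and ejects 2; 2 enters row 1 and ejects 1. So w(6) = 1. P is now [[2, 6], [3], [4], [5]].
Step i=5: Q has 5 at row 4, column 1; remove 5 from row 4 of P and reverse-bump: 5 enters row 3 and ejects 4; 4 enters row 2 and ejects 3; 3 enters row 1 and ejects 2. So w(5) = 2. P is now [[3, 6], [4], [5]].
Step i=4: Q has 4 at row 1, column 2; remove that cell from P, ejecting 6. So w(4) = 6. P is now [[3], [4], [5]].
Step i=3: Q has 3 at row 3, column 1; remove 5 from row 3 of P and reverse-bump: 5 enters row 2 and ejects 4; 4 enters row 1 and ejects 3. So w(3) = 3. P is now [[4], [5]].
Step i=2: Q has 2 at row 2, column 1; remove 5 from row 2 of P and reverse-bump: 5 enters row 1 and ejects 4. So w(2) = 4. P is now [[5]].
Step i=1: Q has 1 at row 1, column 1; remove that cell from P, ejecting 5. So w(1) = 5. P is now [].

So w = 5 4 3 6 2 1.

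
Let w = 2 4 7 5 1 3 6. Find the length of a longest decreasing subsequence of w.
3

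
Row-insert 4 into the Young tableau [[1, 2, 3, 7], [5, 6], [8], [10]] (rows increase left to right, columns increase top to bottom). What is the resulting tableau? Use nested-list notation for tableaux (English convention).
In row 1, 4 replaces 7 (the leftmost entry greater than 4); 7 is bumped to row 2. 7 is appended to row 2. The new tableau is [[1, 2, 3, 4], [5, 6, 7], [8], [10]].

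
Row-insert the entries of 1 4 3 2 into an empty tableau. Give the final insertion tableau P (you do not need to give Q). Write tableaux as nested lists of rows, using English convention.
Insert 1: appended to row 1. P = [[1]].
Insert 4: appended to row 1. P = [[1, 4]].
Insert 3: 3 bumps 4 from row 1; 4 starts row 2. P = [[1, 3], [4]].
Insert 2: 2 bumps 3 from row 1; 3 bumps 4 from row 2; 4 starts row 3. P = [[1, 2], [3], [4]].

So P = [[1, 2], [3], [4]].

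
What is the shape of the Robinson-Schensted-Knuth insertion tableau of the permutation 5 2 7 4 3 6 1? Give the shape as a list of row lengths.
[3, 2, 1, 1]

Row-insert each entry into an empty tableau.

After inserting 5: P = [[5]].
After inserting 2: P = [[2], [5]].
After inserting 7: P = [[2, 7], [5]].
After inserting 4: P = [[2, 4], [5, 7]].
After inserting 3: P = [[2, 3], [4, 7], [5]].
After inserting 6: P = [[2, 3, 6], [4, 7], [5]].
After inserting 1: P = [[1, 3, 6], [2, 7], [4], [5]].

The final insertion tableau P = [[1, 3, 6], [2, 7], [4], [5]] has shape [3, 2, 1, 1].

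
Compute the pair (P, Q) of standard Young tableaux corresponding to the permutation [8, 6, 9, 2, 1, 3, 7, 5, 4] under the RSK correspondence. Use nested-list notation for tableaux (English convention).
Insert each entry of the permutation into P by Schensted row insertion, recording in Q the position of each new cell.

Insert 8: appended to row 1. P = [[8]].
Insert 6: 6 bumps 8 from row 1; 8 starts row 2. P = [[6], [8]].
Insert 9: appended to row 1. P = [[6, 9], [8]].
Insert 2: 2 bumps 6 from row 1; 6 bumps 8 from row 2; 8 starts row 3. P = [[2, 9], [6], [8]].
Insert 1: 1 bumps 2 from row 1; 2 bumps 6 from row 2; 6 bumps 8 from row 3; 8 starts row 4. P = [[1, 9], [2], [6], [8]].
Insert 3: 3 bumps 9 from row 1; 9 appends to row 2. P = [[1, 3], [2, 9], [6], [8]].
Insert 7: appended to row 1. P = [[1, 3, 7], [2, 9], [6], [8]].
Insert 5: 5 bumps 7 from row 1; 7 bumps 9 from row 2; 9 appends to row 3. P = [[1, 3, 5], [2, 7], [6, 9], [8]].
Insert 4: 4 bumps 5 from row 1; 5 bumps 7 from row 2; 7 bumps 9 from row 3; 9 appends to row 4. P = [[1, 3, 4], [2, 5], [6, 7], [8, 9]].

So P = [[1, 3, 4], [2, 5], [6, 7], [8, 9]], Q = [[1, 3, 7], [2, 6], [4, 8], [5, 9]].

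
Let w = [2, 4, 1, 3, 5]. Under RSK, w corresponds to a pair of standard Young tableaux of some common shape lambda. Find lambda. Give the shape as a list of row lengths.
RSK row insertion gives P = [[1, 3, 5], [2, 4]], which has shape [3, 2].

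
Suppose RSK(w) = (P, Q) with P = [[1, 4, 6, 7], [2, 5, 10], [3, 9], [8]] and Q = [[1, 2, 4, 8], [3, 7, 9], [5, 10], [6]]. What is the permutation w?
Reverse RSK: for i = n, n-1, ..., 1, locate i in Q, remove the corresponding corner cell from P, and reverse-bump its entry up through P; the value ejected from row 1 is w(i).

So w = 3 8 5 9 2 1 6 10 7 4.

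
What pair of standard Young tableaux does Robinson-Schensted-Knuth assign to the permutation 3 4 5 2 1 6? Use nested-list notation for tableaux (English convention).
Insert each entry of the permutation into P by Schensted row insertion, recording in Q the position of each new cell.

Insert 3: appended to row 1. P = [[3]], Q = [[1]].
Insert 4: appended to row 1. P = [[3, 4]], Q = [[1, 2]].
Insert 5: appended to row 1. P = [[3, 4, 5]], Q = [[1, 2, 3]].
Insert 2: 2 bumps 3 from row 1; 3 starts row 2. P = [[2, 4, 5], [3]], Q = [[1, 2, 3], [4]].
Insert 1: 1 bumps 2 from row 1; 2 bumps 3 from row 2; 3 starts row 3. P = [[1, 4, 5], [2], [3]], Q = [[1, 2, 3], [4], [5]].
Insert 6: appended to row 1. P = [[1, 4, 5, 6], [2], [3]], Q = [[1, 2, 3, 6], [4], [5]].

So P = [[1, 4, 5, 6], [2], [3]], Q = [[1, 2, 3, 6], [4], [5]].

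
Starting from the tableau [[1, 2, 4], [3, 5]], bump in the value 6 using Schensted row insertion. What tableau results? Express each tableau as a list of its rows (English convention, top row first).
[[1, 2, 4, 6], [3, 5]]

6 is larger than every entry of row 1, so it is appended to row 1. The new tableau is [[1, 2, 4, 6], [3, 5]].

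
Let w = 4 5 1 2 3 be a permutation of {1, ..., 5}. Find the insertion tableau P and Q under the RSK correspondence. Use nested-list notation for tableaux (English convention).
P = [[1, 2, 3], [4, 5]], Q = [[1, 2, 5], [3, 4]]

Insert each entry of the permutation into P by Schensted row insertion, recording in Q the position of each new cell.

After inserting 4: P = [[4]].
After inserting 5: P = [[4, 5]].
After inserting 1: P = [[1, 5], [4]].
After inserting 2: P = [[1, 2], [4, 5]].
After inserting 3: P = [[1, 2, 3], [4, 5]].

So P = [[1, 2, 3], [4, 5]], Q = [[1, 2, 5], [3, 4]].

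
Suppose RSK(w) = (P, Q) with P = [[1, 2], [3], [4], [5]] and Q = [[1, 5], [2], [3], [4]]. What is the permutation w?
5 4 3 1 2

Reverse the RSK construction: for i from n down to 1, find the cell of Q containing i, remove the entry at that cell from P, and reverse-bump it up through P; the value ejected from row 1 is w(i).

Step i=5: Q has 5 at row 1, column 2; remove that cell from P, ejecting 2. So w(5) = 2. P is now [[1], [3], [4], [5]].
Step i=4: Q has 4 at row 4, column 1; remove 5 from row 4 of P and reverse-bump: 5 enters row 3 and ejects 4; 4 enters row 2 and ejects 3; 3 enters row 1 and ejects 1. So w(4) = 1. P is now [[3], [4], [5]].
Step i=3: Q has 3 at row 3, column 1; remove 5 from row 3 of P and reverse-bump: 5 enters row 2 and ejects 4; 4 enters row 1 and ejects 3. So w(3) = 3. P is now [[4], [5]].
Step i=2: Q has 2 at row 2, column 1; remove 5 from row 2 of P and reverse-bump: 5 enters row 1 and ejects 4. So w(2) = 4. P is now [[5]].
Step i=1: Q has 1 at row 1, column 1; remove that cell from P, ejecting 5. So w(1) = 5. P is now [].

So w = 5 4 3 1 2.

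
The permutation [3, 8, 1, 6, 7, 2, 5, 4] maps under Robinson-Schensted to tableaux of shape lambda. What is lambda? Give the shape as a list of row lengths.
Row-insert each entry into an empty tableau.

After inserting 3: P = [[3]].
After inserting 8: P = [[3, 8]].
After inserting 1: P = [[1, 8], [3]].
After inserting 6: P = [[1, 6], [3, 8]].
After inserting 7: P = [[1, 6, 7], [3, 8]].
After inserting 2: P = [[1, 2, 7], [3, 6], [8]].
After inserting 5: P = [[1, 2, 5], [3, 6, 7], [8]].
After inserting 4: P = [[1, 2, 4], [3, 5, 7], [6], [8]].

The final insertion tableau P = [[1, 2, 4], [3, 5, 7], [6], [8]] has shape [3, 3, 1, 1].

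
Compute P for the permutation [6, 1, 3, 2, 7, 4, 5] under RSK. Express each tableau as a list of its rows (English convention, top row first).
Insert 6: appended to row 1. P = [[6]].
Insert 1: 1 bumps 6 from row 1; 6 starts row 2. P = [[1], [6]].
Insert 3: appended to row 1. P = [[1, 3], [6]].
Insert 2: 2 bumps 3 from row 1; 3 bumps 6 from row 2; 6 starts row 3. P = [[1, 2], [3], [6]].
Insert 7: appended to row 1. P = [[1, 2, 7], [3], [6]].
Insert 4: 4 bumps 7 from row 1; 7 appends to row 2. P = [[1, 2, 4], [3, 7], [6]].
Insert 5: appended to row 1. P = [[1, 2, 4, 5], [3, 7], [6]].

So P = [[1, 2, 4, 5], [3, 7], [6]].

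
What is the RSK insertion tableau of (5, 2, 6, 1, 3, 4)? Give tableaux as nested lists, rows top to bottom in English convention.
Insert 5: appended to row 1. P = [[5]].
Insert 2: 2 bumps 5 from row 1; 5 starts row 2. P = [[2], [5]].
Insert 6: appended to row 1. P = [[2, 6], [5]].
Insert 1: 1 bumps 2 from row 1; 2 bumps 5 from row 2; 5 starts row 3. P = [[1, 6], [2], [5]].
Insert 3: 3 bumps 6 from row 1; 6 appends to row 2. P = [[1, 3], [2, 6], [5]].
Insert 4: appended to row 1. P = [[1, 3, 4], [2, 6], [5]].

So P = [[1, 3, 4], [2, 6], [5]].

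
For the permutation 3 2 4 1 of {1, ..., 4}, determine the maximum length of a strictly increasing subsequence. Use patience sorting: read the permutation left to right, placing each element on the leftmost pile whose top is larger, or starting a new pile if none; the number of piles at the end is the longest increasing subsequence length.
3: new pile. tops = [3]
2: onto pile 1 (replacing 3). tops = [2]
4: new pile. tops = [2, 4]
1: onto pile 1 (replacing 2). tops = [1, 4]

2 piles, so the longest increasing subsequence has length 2.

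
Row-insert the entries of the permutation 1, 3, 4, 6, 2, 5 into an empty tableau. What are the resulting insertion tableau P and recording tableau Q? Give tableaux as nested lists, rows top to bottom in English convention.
Insert each entry of the permutation into P by Schensted row insertion, recording in Q the position of each new cell.

Insert 1: appended to row 1. P = [[1]].
Insert 3: appended to row 1. P = [[1, 3]].
Insert 4: appended to row 1. P = [[1, 3, 4]].
Insert 6: appended to row 1. P = [[1, 3, 4, 6]].
Insert 2: 2 bumps 3 from row 1; 3 starts row 2. P = [[1, 2, 4, 6], [3]].
Insert 5: 5 bumps 6 from row 1; 6 appends to row 2. P = [[1, 2, 4, 5], [3, 6]].

So P = [[1, 2, 4, 5], [3, 6]], Q = [[1, 2, 3, 4], [5, 6]].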